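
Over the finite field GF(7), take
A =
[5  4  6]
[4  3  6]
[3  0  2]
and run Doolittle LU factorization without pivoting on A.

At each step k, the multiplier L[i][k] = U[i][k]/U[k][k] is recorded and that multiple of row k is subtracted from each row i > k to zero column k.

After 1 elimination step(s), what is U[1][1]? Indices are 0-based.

k=0: U[0][0]=5
  eliminate (1,0): mult=5, new row 1: (0, 4, 4); set L[1][0]=5
  eliminate (2,0): mult=2, new row 2: (0, 6, 4); set L[2][0]=2

U[1][1] = 4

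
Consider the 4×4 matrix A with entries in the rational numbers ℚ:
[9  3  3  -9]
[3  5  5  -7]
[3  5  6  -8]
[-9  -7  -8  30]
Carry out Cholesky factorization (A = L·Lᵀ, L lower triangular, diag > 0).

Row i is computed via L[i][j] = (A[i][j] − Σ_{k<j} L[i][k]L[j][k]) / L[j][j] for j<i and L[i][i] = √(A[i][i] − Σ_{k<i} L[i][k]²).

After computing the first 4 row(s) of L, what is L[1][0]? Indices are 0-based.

Step 1: L[0][0] = √(9) = 3.
  L[1][0] = (3) / L[0][0] = 1.
Step 2: L[1][1] = √(4) = 2.
  L[2][0] = (3) / L[0][0] = 1.
  L[2][1] = (4) / L[1][1] = 2.
Step 3: L[2][2] = √(1) = 1.
  L[3][0] = (-9) / L[0][0] = -3.
  L[3][1] = (-4) / L[1][1] = -2.
  L[3][2] = (-1) / L[2][2] = -1.
Step 4: L[3][3] = √(16) = 4.

L[1][0] = 1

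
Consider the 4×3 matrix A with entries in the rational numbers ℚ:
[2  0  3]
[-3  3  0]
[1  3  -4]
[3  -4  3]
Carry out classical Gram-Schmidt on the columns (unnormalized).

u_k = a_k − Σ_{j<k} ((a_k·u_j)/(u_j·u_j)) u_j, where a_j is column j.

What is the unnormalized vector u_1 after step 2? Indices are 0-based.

u_1 = (36/23, 15/23, 87/23, -38/23)

Step 1: u_0 = a_0 = (2, -3, 1, 3).
Step 2: u_1 = a_1 − (-18/23)·u_0 = (36/23, 15/23, 87/23, -38/23).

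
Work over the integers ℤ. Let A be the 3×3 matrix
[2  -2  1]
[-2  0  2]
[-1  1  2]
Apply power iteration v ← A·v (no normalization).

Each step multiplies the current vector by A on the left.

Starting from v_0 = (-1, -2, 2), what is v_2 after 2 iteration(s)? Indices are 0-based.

v_2 = (-1, -2, 8)

v_0 = (-1, -2, 2).
v_1 = A·v_0 = (4, 6, 3).
v_2 = A·v_1 = (-1, -2, 8).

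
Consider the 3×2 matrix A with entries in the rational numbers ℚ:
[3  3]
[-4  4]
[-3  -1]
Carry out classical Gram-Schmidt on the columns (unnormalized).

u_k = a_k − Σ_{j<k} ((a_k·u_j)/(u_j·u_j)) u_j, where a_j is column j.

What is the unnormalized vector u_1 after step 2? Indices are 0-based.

u_1 = (57/17, 60/17, -23/17)

Step 1: u_0 = a_0 = (3, -4, -3).
Step 2: u_1 = a_1 − (-2/17)·u_0 = (57/17, 60/17, -23/17).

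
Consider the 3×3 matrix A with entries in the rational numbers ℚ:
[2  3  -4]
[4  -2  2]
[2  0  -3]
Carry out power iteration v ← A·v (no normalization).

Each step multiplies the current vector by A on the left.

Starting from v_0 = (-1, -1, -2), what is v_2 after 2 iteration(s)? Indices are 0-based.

v_2 = (-28, 32, -6)

v_0 = (-1, -1, -2).
v_1 = A·v_0 = (3, -6, 4).
v_2 = A·v_1 = (-28, 32, -6).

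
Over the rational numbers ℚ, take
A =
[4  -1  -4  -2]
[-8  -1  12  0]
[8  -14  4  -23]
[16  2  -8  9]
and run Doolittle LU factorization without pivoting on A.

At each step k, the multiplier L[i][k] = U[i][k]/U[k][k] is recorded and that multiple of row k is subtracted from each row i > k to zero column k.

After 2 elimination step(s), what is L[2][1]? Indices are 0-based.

[col 0] pivot 4
  R1 -= -2*R0 → (0, -3, 4, -4)  (L[1][0] := -2)
  R2 -= 2*R0 → (0, -12, 12, -19)  (L[2][0] := 2)
  R3 -= 4*R0 → (0, 6, 8, 17)  (L[3][0] := 4)
[col 1] pivot -3
  R2 -= 4*R1 → (0, 0, -4, -3)  (L[2][1] := 4)
  R3 -= -2*R1 → (0, 0, 16, 9)  (L[3][1] := -2)

L[2][1] = 4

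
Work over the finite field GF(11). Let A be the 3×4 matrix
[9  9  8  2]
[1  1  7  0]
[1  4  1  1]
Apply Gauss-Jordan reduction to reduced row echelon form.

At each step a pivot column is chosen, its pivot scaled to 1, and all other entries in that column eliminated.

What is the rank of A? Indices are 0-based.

pivot(0,0)=9: scale R0 → (1, 1, 7, 10)
  clear (1,0): R1 −= (1)R0 → (0, 0, 0, 1)
  clear (2,0): R2 −= (1)R0 → (0, 3, 5, 2)
pivot(1,1): swap R1↔R2
pivot(1,1)=3: scale R1 → (0, 1, 9, 8)
  clear (0,1): R0 −= (1)R1 → (1, 0, 9, 2)
col 2: no nonzero at/below row 2; advance.
pivot(2,3)=1: scale R2 → (0, 0, 0, 1)
  clear (0,3): R0 −= (2)R2 → (1, 0, 9, 0)
  clear (1,3): R1 −= (8)R2 → (0, 1, 9, 0)

rank = 3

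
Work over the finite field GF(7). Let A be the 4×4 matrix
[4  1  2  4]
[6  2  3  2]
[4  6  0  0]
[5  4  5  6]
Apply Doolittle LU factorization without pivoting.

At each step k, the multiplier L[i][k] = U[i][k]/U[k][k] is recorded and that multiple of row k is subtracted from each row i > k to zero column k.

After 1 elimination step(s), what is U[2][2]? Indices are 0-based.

k=0: U[0][0]=4
  eliminate (1,0): mult=5, new row 1: (0, 4, 0, 3); set L[1][0]=5
  eliminate (2,0): mult=1, new row 2: (0, 5, 5, 3); set L[2][0]=1
  eliminate (3,0): mult=3, new row 3: (0, 1, 6, 1); set L[3][0]=3

U[2][2] = 5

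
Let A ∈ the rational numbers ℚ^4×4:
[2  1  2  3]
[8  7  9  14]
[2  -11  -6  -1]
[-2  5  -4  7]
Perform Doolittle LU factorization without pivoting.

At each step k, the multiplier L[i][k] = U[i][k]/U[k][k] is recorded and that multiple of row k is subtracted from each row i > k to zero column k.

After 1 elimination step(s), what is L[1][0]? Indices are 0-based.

[col 0] pivot 2
  R1 -= 4*R0 → (0, 3, 1, 2)  (L[1][0] := 4)
  R2 -= 1*R0 → (0, -12, -8, -4)  (L[2][0] := 1)
  R3 -= -1*R0 → (0, 6, -2, 10)  (L[3][0] := -1)

L[1][0] = 4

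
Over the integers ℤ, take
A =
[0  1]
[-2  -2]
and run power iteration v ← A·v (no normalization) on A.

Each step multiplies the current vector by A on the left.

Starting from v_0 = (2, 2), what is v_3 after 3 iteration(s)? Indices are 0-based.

v_3 = (12, -8)

v_0 = (2, 2).
v_1 = A·v_0 = (2, -8).
v_2 = A·v_1 = (-8, 12).
v_3 = A·v_2 = (12, -8).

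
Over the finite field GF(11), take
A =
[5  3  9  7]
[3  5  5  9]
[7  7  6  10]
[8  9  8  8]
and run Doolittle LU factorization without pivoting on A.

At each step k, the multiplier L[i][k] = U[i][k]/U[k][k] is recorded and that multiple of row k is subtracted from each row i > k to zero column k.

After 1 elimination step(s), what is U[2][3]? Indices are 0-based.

U[2][3] = 9

[col 0] pivot 5
  R1 -= 5*R0 → (0, 1, 4, 7)  (L[1][0] := 5)
  R2 -= 8*R0 → (0, 5, 0, 9)  (L[2][0] := 8)
  R3 -= 6*R0 → (0, 2, 9, 10)  (L[3][0] := 6)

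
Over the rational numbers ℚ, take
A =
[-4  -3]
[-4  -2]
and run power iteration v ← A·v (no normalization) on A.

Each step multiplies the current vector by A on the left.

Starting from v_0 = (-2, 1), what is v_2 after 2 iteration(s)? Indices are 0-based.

v_0 = (-2, 1).
v_1 = A·v_0 = (5, 6).
v_2 = A·v_1 = (-38, -32).

v_2 = (-38, -32)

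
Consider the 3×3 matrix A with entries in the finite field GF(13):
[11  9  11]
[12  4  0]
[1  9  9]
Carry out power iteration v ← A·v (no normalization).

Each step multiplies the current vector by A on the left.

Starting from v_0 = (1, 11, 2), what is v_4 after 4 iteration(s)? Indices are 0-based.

v_0 = (1, 11, 2).
v_1 = A·v_0 = (2, 4, 1).
v_2 = A·v_1 = (4, 1, 8).
v_3 = A·v_2 = (11, 0, 7).
v_4 = A·v_3 = (3, 2, 9).

v_4 = (3, 2, 9)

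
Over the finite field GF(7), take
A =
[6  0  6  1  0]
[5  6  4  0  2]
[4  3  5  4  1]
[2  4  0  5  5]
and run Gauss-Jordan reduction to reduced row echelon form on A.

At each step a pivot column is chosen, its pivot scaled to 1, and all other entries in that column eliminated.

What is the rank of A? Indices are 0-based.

rank = 4

pivot(0,0)=6: scale R0 → (1, 0, 1, 6, 0)
  clear (1,0): R1 −= (5)R0 → (0, 6, 6, 5, 2)
  clear (2,0): R2 −= (4)R0 → (0, 3, 1, 1, 1)
  clear (3,0): R3 −= (2)R0 → (0, 4, 5, 0, 5)
pivot(1,1)=6: scale R1 → (0, 1, 1, 2, 5)
  clear (2,1): R2 −= (3)R1 → (0, 0, 5, 2, 0)
  clear (3,1): R3 −= (4)R1 → (0, 0, 1, 6, 6)
pivot(2,2)=5: scale R2 → (0, 0, 1, 6, 0)
  clear (0,2): R0 −= (1)R2 → (1, 0, 0, 0, 0)
  clear (1,2): R1 −= (1)R2 → (0, 1, 0, 3, 5)
  clear (3,2): R3 −= (1)R2 → (0, 0, 0, 0, 6)
col 3: no nonzero at/below row 3; advance.
pivot(3,4)=6: scale R3 → (0, 0, 0, 0, 1)
  clear (1,4): R1 −= (5)R3 → (0, 1, 0, 3, 0)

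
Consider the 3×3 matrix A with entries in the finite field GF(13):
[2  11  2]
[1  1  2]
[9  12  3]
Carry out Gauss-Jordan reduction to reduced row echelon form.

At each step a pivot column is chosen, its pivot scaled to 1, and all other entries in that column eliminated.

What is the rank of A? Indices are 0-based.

[1] R0 /= 2  ⇒  (1, 12, 1)
     R1 -= 1·R0  ⇒  (0, 2, 1)
     R2 -= 9·R0  ⇒  (0, 8, 7)
[2] R1 /= 2  ⇒  (0, 1, 7)
     R0 -= 12·R1  ⇒  (1, 0, 8)
     R2 -= 8·R1  ⇒  (0, 0, 3)
[3] R2 /= 3  ⇒  (0, 0, 1)
     R0 -= 8·R2  ⇒  (1, 0, 0)
     R1 -= 7·R2  ⇒  (0, 1, 0)

rank = 3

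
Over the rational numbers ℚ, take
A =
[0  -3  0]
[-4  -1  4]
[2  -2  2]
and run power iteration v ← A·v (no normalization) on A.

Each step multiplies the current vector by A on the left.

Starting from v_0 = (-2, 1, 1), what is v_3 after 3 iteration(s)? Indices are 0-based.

v_3 = (45, 3, -108)

v_0 = (-2, 1, 1).
v_1 = A·v_0 = (-3, 11, -4).
v_2 = A·v_1 = (-33, -15, -36).
v_3 = A·v_2 = (45, 3, -108).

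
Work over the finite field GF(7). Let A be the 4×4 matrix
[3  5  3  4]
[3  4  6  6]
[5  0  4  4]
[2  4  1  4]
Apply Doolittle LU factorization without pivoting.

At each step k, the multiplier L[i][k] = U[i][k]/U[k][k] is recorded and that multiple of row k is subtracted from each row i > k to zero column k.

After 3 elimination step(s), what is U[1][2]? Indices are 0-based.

Step 1: pivot at (0,0) is 3.
  row1 ← row1 − (1)·row0  ⇒  L[1][0]=1, U row1=(0, 6, 3, 2)
  row2 ← row2 − (4)·row0  ⇒  L[2][0]=4, U row2=(0, 1, 6, 2)
  row3 ← row3 − (3)·row0  ⇒  L[3][0]=3, U row3=(0, 3, 6, 6)
Step 2: pivot at (1,1) is 6.
  row2 ← row2 − (6)·row1  ⇒  L[2][1]=6, U row2=(0, 0, 2, 4)
  row3 ← row3 − (4)·row1  ⇒  L[3][1]=4, U row3=(0, 0, 1, 5)
Step 3: pivot at (2,2) is 2.
  row3 ← row3 − (4)·row2  ⇒  L[3][2]=4, U row3=(0, 0, 0, 3)

U[1][2] = 3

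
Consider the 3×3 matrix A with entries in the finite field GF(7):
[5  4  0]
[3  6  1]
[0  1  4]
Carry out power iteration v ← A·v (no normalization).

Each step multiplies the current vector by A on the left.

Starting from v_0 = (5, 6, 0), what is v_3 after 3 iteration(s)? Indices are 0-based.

v_0 = (5, 6, 0).
v_1 = A·v_0 = (0, 2, 6).
v_2 = A·v_1 = (1, 4, 5).
v_3 = A·v_2 = (0, 4, 3).

v_3 = (0, 4, 3)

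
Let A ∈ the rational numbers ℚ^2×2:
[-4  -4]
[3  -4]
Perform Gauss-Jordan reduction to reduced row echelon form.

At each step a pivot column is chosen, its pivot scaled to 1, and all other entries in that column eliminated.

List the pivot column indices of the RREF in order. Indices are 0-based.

step 1: normalize row 0 (÷-4) = (1, 1)
  row 1: subtract 3×row0 = (0, -7)
step 2: normalize row 1 (÷-7) = (0, 1)
  row 0: subtract 1×row1 = (1, 0)

pivot columns: 0, 1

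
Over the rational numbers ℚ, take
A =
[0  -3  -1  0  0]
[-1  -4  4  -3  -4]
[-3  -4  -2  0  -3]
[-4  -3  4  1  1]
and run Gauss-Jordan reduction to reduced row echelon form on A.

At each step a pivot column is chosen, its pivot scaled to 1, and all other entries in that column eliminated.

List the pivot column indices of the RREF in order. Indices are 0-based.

[1] R0 <-> R1
[1] R0 /= -1  ⇒  (1, 4, -4, 3, 4)
     R2 -= -3·R0  ⇒  (0, 8, -14, 9, 9)
     R3 -= -4·R0  ⇒  (0, 13, -12, 13, 17)
[2] R1 /= -3  ⇒  (0, 1, 1/3, 0, 0)
     R0 -= 4·R1  ⇒  (1, 0, -16/3, 3, 4)
     R2 -= 8·R1  ⇒  (0, 0, -50/3, 9, 9)
     R3 -= 13·R1  ⇒  (0, 0, -49/3, 13, 17)
[3] R2 /= -50/3  ⇒  (0, 0, 1, -27/50, -27/50)
     R0 -= -16/3·R2  ⇒  (1, 0, 0, 3/25, 28/25)
     R1 -= 1/3·R2  ⇒  (0, 1, 0, 9/50, 9/50)
     R3 -= -49/3·R2  ⇒  (0, 0, 0, 209/50, 409/50)
[4] R3 /= 209/50  ⇒  (0, 0, 0, 1, 409/209)
     R0 -= 3/25·R3  ⇒  (1, 0, 0, 0, 185/209)
     R1 -= 9/50·R3  ⇒  (0, 1, 0, 0, -36/209)
     R2 -= -27/50·R3  ⇒  (0, 0, 1, 0, 108/209)

pivot columns: 0, 1, 2, 3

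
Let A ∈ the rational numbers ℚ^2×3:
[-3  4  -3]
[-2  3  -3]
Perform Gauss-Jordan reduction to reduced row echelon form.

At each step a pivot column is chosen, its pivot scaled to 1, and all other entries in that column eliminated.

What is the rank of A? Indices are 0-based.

step 1: normalize row 0 (÷-3) = (1, -4/3, 1)
  row 1: subtract -2×row0 = (0, 1/3, -1)
step 2: normalize row 1 (÷1/3) = (0, 1, -3)
  row 0: subtract -4/3×row1 = (1, 0, -3)

rank = 2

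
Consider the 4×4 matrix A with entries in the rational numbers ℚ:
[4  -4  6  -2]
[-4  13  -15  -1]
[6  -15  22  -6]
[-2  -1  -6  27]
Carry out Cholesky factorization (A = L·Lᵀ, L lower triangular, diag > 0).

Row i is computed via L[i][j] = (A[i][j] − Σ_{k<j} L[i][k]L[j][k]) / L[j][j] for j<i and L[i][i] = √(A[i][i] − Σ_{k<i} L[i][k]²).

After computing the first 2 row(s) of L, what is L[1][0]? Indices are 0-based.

L[1][0] = -2

Step 1: L[0][0] = √(4) = 2.
  L[1][0] = (-4) / L[0][0] = -2.
Step 2: L[1][1] = √(9) = 3.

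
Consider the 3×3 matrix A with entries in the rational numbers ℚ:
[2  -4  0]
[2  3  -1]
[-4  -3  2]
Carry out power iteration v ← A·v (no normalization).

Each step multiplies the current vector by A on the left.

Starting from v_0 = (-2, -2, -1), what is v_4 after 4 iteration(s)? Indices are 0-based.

v_4 = (584, 317, -754)

v_0 = (-2, -2, -1).
v_1 = A·v_0 = (4, -9, 12).
v_2 = A·v_1 = (44, -31, 35).
v_3 = A·v_2 = (212, -40, -13).
v_4 = A·v_3 = (584, 317, -754).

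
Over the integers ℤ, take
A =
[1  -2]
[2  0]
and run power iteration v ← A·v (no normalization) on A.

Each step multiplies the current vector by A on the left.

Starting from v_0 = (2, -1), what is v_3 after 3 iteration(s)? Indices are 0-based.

v_0 = (2, -1).
v_1 = A·v_0 = (4, 4).
v_2 = A·v_1 = (-4, 8).
v_3 = A·v_2 = (-20, -8).

v_3 = (-20, -8)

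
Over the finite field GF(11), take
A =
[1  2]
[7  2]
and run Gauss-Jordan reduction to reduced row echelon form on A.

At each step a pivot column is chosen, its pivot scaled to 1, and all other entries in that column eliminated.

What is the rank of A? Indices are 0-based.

step 1: normalize row 0 (÷1) = (1, 2)
  row 1: subtract 7×row0 = (0, 10)
step 2: normalize row 1 (÷10) = (0, 1)
  row 0: subtract 2×row1 = (1, 0)

rank = 2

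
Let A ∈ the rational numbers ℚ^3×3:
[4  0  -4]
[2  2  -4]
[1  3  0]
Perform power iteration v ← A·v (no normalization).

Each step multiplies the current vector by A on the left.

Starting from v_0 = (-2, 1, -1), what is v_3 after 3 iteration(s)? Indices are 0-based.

v_0 = (-2, 1, -1).
v_1 = A·v_0 = (-4, 2, 1).
v_2 = A·v_1 = (-20, -8, 2).
v_3 = A·v_2 = (-88, -64, -44).

v_3 = (-88, -64, -44)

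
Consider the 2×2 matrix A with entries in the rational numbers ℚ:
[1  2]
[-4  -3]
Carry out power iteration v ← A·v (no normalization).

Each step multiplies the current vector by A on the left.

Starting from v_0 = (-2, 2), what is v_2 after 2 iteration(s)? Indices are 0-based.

v_0 = (-2, 2).
v_1 = A·v_0 = (2, 2).
v_2 = A·v_1 = (6, -14).

v_2 = (6, -14)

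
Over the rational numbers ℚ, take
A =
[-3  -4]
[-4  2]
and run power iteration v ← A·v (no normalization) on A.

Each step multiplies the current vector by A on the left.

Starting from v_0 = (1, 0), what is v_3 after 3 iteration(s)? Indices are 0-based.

v_3 = (-91, -92)

v_0 = (1, 0).
v_1 = A·v_0 = (-3, -4).
v_2 = A·v_1 = (25, 4).
v_3 = A·v_2 = (-91, -92).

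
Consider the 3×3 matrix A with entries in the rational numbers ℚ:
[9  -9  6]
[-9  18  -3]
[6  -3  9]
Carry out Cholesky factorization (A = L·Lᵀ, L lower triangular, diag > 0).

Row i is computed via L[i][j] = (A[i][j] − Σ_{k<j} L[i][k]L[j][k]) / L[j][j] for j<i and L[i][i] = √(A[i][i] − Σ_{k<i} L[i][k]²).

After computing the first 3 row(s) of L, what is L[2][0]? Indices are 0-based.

Step 1: L[0][0] = √(9) = 3.
  L[1][0] = (-9) / L[0][0] = -3.
Step 2: L[1][1] = √(9) = 3.
  L[2][0] = (6) / L[0][0] = 2.
  L[2][1] = (3) / L[1][1] = 1.
Step 3: L[2][2] = √(4) = 2.

L[2][0] = 2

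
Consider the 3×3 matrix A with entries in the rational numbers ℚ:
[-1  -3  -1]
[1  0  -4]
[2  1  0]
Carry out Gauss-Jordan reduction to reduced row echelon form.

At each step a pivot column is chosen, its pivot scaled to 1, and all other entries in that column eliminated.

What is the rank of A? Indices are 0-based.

[1] R0 /= -1  ⇒  (1, 3, 1)
     R1 -= 1·R0  ⇒  (0, -3, -5)
     R2 -= 2·R0  ⇒  (0, -5, -2)
[2] R1 /= -3  ⇒  (0, 1, 5/3)
     R0 -= 3·R1  ⇒  (1, 0, -4)
     R2 -= -5·R1  ⇒  (0, 0, 19/3)
[3] R2 /= 19/3  ⇒  (0, 0, 1)
     R0 -= -4·R2  ⇒  (1, 0, 0)
     R1 -= 5/3·R2  ⇒  (0, 1, 0)

rank = 3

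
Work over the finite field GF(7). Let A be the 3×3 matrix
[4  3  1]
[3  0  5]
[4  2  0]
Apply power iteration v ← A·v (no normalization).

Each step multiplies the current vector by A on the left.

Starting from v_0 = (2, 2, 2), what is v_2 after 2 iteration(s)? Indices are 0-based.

v_0 = (2, 2, 2).
v_1 = A·v_0 = (2, 2, 5).
v_2 = A·v_1 = (5, 3, 5).

v_2 = (5, 3, 5)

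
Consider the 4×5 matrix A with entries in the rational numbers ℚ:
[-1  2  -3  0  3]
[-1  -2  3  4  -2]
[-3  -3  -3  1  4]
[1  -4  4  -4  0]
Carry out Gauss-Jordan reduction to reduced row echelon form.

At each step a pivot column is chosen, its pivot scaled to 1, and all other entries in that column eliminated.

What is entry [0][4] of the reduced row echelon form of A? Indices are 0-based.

M[0][4] = -72/29

pivot(0,0)=-1: scale R0 → (1, -2, 3, 0, -3)
  clear (1,0): R1 −= (-1)R0 → (0, -4, 6, 4, -5)
  clear (2,0): R2 −= (-3)R0 → (0, -9, 6, 1, -5)
  clear (3,0): R3 −= (1)R0 → (0, -2, 1, -4, 3)
pivot(1,1)=-4: scale R1 → (0, 1, -3/2, -1, 5/4)
  clear (0,1): R0 −= (-2)R1 → (1, 0, 0, -2, -1/2)
  clear (2,1): R2 −= (-9)R1 → (0, 0, -15/2, -8, 25/4)
  clear (3,1): R3 −= (-2)R1 → (0, 0, -2, -6, 11/2)
pivot(2,2)=-15/2: scale R2 → (0, 0, 1, 16/15, -5/6)
  clear (1,2): R1 −= (-3/2)R2 → (0, 1, 0, 3/5, 0)
  clear (3,2): R3 −= (-2)R2 → (0, 0, 0, -58/15, 23/6)
pivot(3,3)=-58/15: scale R3 → (0, 0, 0, 1, -115/116)
  clear (0,3): R0 −= (-2)R3 → (1, 0, 0, 0, -72/29)
  clear (1,3): R1 −= (3/5)R3 → (0, 1, 0, 0, 69/116)
  clear (2,3): R2 −= (16/15)R3 → (0, 0, 1, 0, 13/58)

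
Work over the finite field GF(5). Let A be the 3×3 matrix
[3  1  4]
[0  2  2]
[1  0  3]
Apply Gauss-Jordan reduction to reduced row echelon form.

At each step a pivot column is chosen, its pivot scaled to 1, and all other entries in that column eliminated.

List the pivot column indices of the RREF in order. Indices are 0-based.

pivot columns: 0, 1, 2

step 1: normalize row 0 (÷3) = (1, 2, 3)
  row 2: subtract 1×row0 = (0, 3, 0)
step 2: normalize row 1 (÷2) = (0, 1, 1)
  row 0: subtract 2×row1 = (1, 0, 1)
  row 2: subtract 3×row1 = (0, 0, 2)
step 3: normalize row 2 (÷2) = (0, 0, 1)
  row 0: subtract 1×row2 = (1, 0, 0)
  row 1: subtract 1×row2 = (0, 1, 0)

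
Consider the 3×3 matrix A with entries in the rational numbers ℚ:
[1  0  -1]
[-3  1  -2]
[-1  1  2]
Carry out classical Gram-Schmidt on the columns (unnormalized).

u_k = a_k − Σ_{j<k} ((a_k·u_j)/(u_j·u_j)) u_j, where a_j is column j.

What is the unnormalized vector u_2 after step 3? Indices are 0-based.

Step 1: u_0 = a_0 = (1, -3, -1).
Step 2: u_1 = a_1 − (-4/11)·u_0 = (4/11, -1/11, 7/11).
Step 3: u_2 = a_2 − (3/11)·u_0 − (2)·u_1 = (-2, -1, 1).

u_2 = (-2, -1, 1)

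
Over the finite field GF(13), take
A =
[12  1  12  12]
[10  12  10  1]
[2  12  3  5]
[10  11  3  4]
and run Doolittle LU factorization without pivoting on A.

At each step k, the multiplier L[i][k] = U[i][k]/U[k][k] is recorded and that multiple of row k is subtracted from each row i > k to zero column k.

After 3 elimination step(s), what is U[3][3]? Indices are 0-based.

U[3][3] = 4

[col 0] pivot 12
  R1 -= 3*R0 → (0, 9, 0, 4)  (L[1][0] := 3)
  R2 -= 11*R0 → (0, 1, 1, 3)  (L[2][0] := 11)
  R3 -= 3*R0 → (0, 8, 6, 7)  (L[3][0] := 3)
[col 1] pivot 9
  R2 -= 3*R1 → (0, 0, 1, 4)  (L[2][1] := 3)
  R3 -= 11*R1 → (0, 0, 6, 2)  (L[3][1] := 11)
[col 2] pivot 1
  R3 -= 6*R2 → (0, 0, 0, 4)  (L[3][2] := 6)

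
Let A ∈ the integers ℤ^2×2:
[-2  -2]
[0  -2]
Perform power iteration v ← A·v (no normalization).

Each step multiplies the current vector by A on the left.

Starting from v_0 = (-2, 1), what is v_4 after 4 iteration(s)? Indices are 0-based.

v_4 = (32, 16)

v_0 = (-2, 1).
v_1 = A·v_0 = (2, -2).
v_2 = A·v_1 = (0, 4).
v_3 = A·v_2 = (-8, -8).
v_4 = A·v_3 = (32, 16).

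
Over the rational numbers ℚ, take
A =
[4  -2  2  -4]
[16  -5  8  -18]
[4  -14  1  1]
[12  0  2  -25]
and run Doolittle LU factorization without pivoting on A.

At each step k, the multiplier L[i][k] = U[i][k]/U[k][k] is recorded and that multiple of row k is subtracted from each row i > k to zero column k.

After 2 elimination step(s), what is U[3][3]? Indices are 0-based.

U[3][3] = -9

Step 1: pivot at (0,0) is 4.
  row1 ← row1 − (4)·row0  ⇒  L[1][0]=4, U row1=(0, 3, 0, -2)
  row2 ← row2 − (1)·row0  ⇒  L[2][0]=1, U row2=(0, -12, -1, 5)
  row3 ← row3 − (3)·row0  ⇒  L[3][0]=3, U row3=(0, 6, -4, -13)
Step 2: pivot at (1,1) is 3.
  row2 ← row2 − (-4)·row1  ⇒  L[2][1]=-4, U row2=(0, 0, -1, -3)
  row3 ← row3 − (2)·row1  ⇒  L[3][1]=2, U row3=(0, 0, -4, -9)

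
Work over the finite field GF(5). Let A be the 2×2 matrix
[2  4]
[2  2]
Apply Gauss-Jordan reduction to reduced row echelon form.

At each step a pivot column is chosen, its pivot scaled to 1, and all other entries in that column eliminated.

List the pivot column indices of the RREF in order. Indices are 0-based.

pivot columns: 0, 1

pivot(0,0)=2: scale R0 → (1, 2)
  clear (1,0): R1 −= (2)R0 → (0, 3)
pivot(1,1)=3: scale R1 → (0, 1)
  clear (0,1): R0 −= (2)R1 → (1, 0)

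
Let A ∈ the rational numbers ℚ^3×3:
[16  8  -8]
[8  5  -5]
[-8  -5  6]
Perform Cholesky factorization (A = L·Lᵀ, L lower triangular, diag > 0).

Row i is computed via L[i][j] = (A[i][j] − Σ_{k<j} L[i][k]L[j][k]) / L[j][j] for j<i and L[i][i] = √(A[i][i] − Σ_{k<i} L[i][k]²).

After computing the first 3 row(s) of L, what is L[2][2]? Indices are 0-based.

Step 1: L[0][0] = √(16) = 4.
  L[1][0] = (8) / L[0][0] = 2.
Step 2: L[1][1] = √(1) = 1.
  L[2][0] = (-8) / L[0][0] = -2.
  L[2][1] = (-1) / L[1][1] = -1.
Step 3: L[2][2] = √(1) = 1.

L[2][2] = 1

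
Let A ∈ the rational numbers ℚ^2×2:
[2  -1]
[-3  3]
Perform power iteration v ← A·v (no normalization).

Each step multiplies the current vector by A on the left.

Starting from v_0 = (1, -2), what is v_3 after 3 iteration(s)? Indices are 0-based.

v_0 = (1, -2).
v_1 = A·v_0 = (4, -9).
v_2 = A·v_1 = (17, -39).
v_3 = A·v_2 = (73, -168).

v_3 = (73, -168)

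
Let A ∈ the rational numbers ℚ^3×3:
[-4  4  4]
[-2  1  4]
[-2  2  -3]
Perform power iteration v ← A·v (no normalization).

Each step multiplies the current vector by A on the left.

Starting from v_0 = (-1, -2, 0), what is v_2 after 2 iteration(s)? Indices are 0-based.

v_0 = (-1, -2, 0).
v_1 = A·v_0 = (-4, 0, -2).
v_2 = A·v_1 = (8, 0, 14).

v_2 = (8, 0, 14)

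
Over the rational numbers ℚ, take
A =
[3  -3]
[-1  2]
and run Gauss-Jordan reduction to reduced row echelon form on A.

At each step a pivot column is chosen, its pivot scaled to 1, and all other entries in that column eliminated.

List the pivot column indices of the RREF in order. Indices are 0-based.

pivot(0,0)=3: scale R0 → (1, -1)
  clear (1,0): R1 −= (-1)R0 → (0, 1)
pivot(1,1)=1: scale R1 → (0, 1)
  clear (0,1): R0 −= (-1)R1 → (1, 0)

pivot columns: 0, 1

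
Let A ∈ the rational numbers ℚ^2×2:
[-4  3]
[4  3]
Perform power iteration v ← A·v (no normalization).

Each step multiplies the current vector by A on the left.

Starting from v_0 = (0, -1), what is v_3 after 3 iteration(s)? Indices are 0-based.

v_3 = (-75, -51)

v_0 = (0, -1).
v_1 = A·v_0 = (-3, -3).
v_2 = A·v_1 = (3, -21).
v_3 = A·v_2 = (-75, -51).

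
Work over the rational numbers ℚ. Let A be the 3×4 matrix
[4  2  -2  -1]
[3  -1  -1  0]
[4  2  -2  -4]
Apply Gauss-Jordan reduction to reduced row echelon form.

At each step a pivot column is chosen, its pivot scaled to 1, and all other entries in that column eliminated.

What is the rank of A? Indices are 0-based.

rank = 3

step 1: normalize row 0 (÷4) = (1, 1/2, -1/2, -1/4)
  row 1: subtract 3×row0 = (0, -5/2, 1/2, 3/4)
  row 2: subtract 4×row0 = (0, 0, 0, -3)
step 2: normalize row 1 (÷-5/2) = (0, 1, -1/5, -3/10)
  row 0: subtract 1/2×row1 = (1, 0, -2/5, -1/10)
skip col 2 (zero from row 2)
step 3: normalize row 2 (÷-3) = (0, 0, 0, 1)
  row 0: subtract -1/10×row2 = (1, 0, -2/5, 0)
  row 1: subtract -3/10×row2 = (0, 1, -1/5, 0)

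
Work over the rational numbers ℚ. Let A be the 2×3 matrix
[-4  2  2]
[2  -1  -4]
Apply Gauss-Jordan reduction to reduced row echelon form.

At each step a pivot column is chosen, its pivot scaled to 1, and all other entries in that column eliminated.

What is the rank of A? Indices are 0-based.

rank = 2

step 1: normalize row 0 (÷-4) = (1, -1/2, -1/2)
  row 1: subtract 2×row0 = (0, 0, -3)
skip col 1 (zero from row 1)
step 2: normalize row 1 (÷-3) = (0, 0, 1)
  row 0: subtract -1/2×row1 = (1, -1/2, 0)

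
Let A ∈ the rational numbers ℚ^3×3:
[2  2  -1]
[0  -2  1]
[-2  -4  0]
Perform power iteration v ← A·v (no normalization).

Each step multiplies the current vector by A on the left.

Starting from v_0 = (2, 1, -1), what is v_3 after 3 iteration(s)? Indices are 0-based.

v_0 = (2, 1, -1).
v_1 = A·v_0 = (7, -3, -8).
v_2 = A·v_1 = (16, -2, -2).
v_3 = A·v_2 = (30, 2, -24).

v_3 = (30, 2, -24)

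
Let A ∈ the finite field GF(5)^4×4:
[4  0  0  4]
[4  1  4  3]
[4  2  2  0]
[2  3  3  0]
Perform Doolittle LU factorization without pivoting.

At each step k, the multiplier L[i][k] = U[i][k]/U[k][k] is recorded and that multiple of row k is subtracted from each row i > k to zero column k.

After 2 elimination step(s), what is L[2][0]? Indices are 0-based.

L[2][0] = 1

[col 0] pivot 4
  R1 -= 1*R0 → (0, 1, 4, 4)  (L[1][0] := 1)
  R2 -= 1*R0 → (0, 2, 2, 1)  (L[2][0] := 1)
  R3 -= 3*R0 → (0, 3, 3, 3)  (L[3][0] := 3)
[col 1] pivot 1
  R2 -= 2*R1 → (0, 0, 4, 3)  (L[2][1] := 2)
  R3 -= 3*R1 → (0, 0, 1, 1)  (L[3][1] := 3)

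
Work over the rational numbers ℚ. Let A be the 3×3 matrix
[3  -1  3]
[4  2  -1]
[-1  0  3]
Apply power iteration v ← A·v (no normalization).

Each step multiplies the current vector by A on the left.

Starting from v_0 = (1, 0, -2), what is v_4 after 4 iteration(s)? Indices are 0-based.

v_0 = (1, 0, -2).
v_1 = A·v_0 = (-3, 6, -7).
v_2 = A·v_1 = (-36, 7, -18).
v_3 = A·v_2 = (-169, -112, -18).
v_4 = A·v_3 = (-449, -882, 115).

v_4 = (-449, -882, 115)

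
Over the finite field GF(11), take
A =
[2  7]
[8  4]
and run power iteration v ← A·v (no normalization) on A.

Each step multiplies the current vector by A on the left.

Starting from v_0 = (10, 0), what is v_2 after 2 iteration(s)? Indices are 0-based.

v_2 = (6, 7)

v_0 = (10, 0).
v_1 = A·v_0 = (9, 3).
v_2 = A·v_1 = (6, 7).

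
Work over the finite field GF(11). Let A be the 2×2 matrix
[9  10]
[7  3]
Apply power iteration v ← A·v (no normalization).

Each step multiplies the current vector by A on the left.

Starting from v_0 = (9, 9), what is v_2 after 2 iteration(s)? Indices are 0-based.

v_2 = (8, 4)

v_0 = (9, 9).
v_1 = A·v_0 = (6, 2).
v_2 = A·v_1 = (8, 4).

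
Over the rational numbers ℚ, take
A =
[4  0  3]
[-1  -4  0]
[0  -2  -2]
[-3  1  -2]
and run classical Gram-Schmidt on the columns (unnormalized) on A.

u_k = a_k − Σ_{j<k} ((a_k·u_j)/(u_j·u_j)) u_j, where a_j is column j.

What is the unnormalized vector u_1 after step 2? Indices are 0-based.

u_1 = (-2/13, -103/26, -2, 29/26)

Step 1: u_0 = a_0 = (4, -1, 0, -3).
Step 2: u_1 = a_1 − (1/26)·u_0 = (-2/13, -103/26, -2, 29/26).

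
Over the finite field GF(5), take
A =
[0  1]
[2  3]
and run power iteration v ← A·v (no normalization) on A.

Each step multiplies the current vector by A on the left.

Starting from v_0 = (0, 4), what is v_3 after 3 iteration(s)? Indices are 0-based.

v_3 = (4, 1)

v_0 = (0, 4).
v_1 = A·v_0 = (4, 2).
v_2 = A·v_1 = (2, 4).
v_3 = A·v_2 = (4, 1).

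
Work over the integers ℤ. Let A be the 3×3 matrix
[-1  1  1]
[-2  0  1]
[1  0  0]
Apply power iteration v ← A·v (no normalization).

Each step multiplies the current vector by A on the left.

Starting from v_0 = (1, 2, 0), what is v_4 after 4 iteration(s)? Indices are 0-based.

v_4 = (1, -6, 2)

v_0 = (1, 2, 0).
v_1 = A·v_0 = (1, -2, 1).
v_2 = A·v_1 = (-2, -1, 1).
v_3 = A·v_2 = (2, 5, -2).
v_4 = A·v_3 = (1, -6, 2).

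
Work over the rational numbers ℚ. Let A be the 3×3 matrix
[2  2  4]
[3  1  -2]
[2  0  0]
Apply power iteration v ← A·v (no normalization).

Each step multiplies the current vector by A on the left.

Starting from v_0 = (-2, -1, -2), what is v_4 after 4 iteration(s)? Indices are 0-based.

v_4 = (-1234, -789, -572)

v_0 = (-2, -1, -2).
v_1 = A·v_0 = (-14, -3, -4).
v_2 = A·v_1 = (-50, -37, -28).
v_3 = A·v_2 = (-286, -131, -100).
v_4 = A·v_3 = (-1234, -789, -572).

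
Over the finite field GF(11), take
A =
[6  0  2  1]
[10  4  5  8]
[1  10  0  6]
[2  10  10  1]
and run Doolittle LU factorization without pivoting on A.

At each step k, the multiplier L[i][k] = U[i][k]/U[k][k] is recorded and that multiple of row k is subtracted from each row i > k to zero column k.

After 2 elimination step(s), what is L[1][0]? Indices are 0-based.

k=0: U[0][0]=6
  eliminate (1,0): mult=9, new row 1: (0, 4, 9, 10); set L[1][0]=9
  eliminate (2,0): mult=2, new row 2: (0, 10, 7, 4); set L[2][0]=2
  eliminate (3,0): mult=4, new row 3: (0, 10, 2, 8); set L[3][0]=4
k=1: U[1][1]=4
  eliminate (2,1): mult=8, new row 2: (0, 0, 1, 1); set L[2][1]=8
  eliminate (3,1): mult=8, new row 3: (0, 0, 7, 5); set L[3][1]=8

L[1][0] = 9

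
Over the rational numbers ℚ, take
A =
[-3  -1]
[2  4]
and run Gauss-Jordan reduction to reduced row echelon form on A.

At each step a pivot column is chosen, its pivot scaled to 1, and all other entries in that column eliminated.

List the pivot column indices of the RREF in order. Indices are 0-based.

[1] R0 /= -3  ⇒  (1, 1/3)
     R1 -= 2·R0  ⇒  (0, 10/3)
[2] R1 /= 10/3  ⇒  (0, 1)
     R0 -= 1/3·R1  ⇒  (1, 0)

pivot columns: 0, 1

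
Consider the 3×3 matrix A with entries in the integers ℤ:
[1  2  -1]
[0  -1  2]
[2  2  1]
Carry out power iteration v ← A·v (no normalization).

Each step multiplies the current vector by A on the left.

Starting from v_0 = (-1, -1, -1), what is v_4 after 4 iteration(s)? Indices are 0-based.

v_4 = (-5, -41, -65)

v_0 = (-1, -1, -1).
v_1 = A·v_0 = (-2, -1, -5).
v_2 = A·v_1 = (1, -9, -11).
v_3 = A·v_2 = (-6, -13, -27).
v_4 = A·v_3 = (-5, -41, -65).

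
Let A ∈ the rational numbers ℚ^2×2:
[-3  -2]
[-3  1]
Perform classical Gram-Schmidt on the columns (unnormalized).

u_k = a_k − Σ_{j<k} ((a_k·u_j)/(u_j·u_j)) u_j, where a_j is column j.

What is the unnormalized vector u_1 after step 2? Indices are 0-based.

u_1 = (-3/2, 3/2)

Step 1: u_0 = a_0 = (-3, -3).
Step 2: u_1 = a_1 − (1/6)·u_0 = (-3/2, 3/2).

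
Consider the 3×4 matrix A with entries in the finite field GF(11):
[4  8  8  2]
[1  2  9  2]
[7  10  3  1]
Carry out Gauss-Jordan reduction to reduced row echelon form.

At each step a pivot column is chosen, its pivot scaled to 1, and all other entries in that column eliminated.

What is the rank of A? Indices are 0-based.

[1] R0 /= 4  ⇒  (1, 2, 2, 6)
     R1 -= 1·R0  ⇒  (0, 0, 7, 7)
     R2 -= 7·R0  ⇒  (0, 7, 0, 3)
[2] R1 <-> R2
[2] R1 /= 7  ⇒  (0, 1, 0, 2)
     R0 -= 2·R1  ⇒  (1, 0, 2, 2)
[3] R2 /= 7  ⇒  (0, 0, 1, 1)
     R0 -= 2·R2  ⇒  (1, 0, 0, 0)

rank = 3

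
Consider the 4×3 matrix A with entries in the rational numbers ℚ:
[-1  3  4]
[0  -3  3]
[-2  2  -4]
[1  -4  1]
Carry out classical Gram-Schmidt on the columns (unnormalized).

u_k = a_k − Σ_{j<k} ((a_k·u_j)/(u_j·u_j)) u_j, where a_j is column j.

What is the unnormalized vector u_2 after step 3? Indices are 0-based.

Step 1: u_0 = a_0 = (-1, 0, -2, 1).
Step 2: u_1 = a_1 − (-11/6)·u_0 = (7/6, -3, -5/3, -13/6).
Step 3: u_2 = a_2 − (5/6)·u_0 − (1/107)·u_1 = (516/107, 324/107, -248/107, 20/107).

u_2 = (516/107, 324/107, -248/107, 20/107)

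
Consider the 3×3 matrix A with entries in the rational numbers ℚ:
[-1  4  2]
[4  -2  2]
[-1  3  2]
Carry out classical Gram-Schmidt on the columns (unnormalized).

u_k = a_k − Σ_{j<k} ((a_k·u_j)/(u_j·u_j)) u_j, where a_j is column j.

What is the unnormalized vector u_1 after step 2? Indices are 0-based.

Step 1: u_0 = a_0 = (-1, 4, -1).
Step 2: u_1 = a_1 − (-5/6)·u_0 = (19/6, 4/3, 13/6).

u_1 = (19/6, 4/3, 13/6)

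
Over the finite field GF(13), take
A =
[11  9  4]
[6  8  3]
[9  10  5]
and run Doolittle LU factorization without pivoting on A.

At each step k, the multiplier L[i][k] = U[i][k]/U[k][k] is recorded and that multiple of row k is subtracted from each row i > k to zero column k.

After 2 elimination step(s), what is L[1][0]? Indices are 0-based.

L[1][0] = 10

[col 0] pivot 11
  R1 -= 10*R0 → (0, 9, 2)  (L[1][0] := 10)
  R2 -= 2*R0 → (0, 5, 10)  (L[2][0] := 2)
[col 1] pivot 9
  R2 -= 2*R1 → (0, 0, 6)  (L[2][1] := 2)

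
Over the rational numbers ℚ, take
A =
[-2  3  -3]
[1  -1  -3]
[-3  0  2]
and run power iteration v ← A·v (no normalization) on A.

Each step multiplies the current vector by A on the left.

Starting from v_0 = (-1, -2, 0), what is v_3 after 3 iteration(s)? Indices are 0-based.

v_0 = (-1, -2, 0).
v_1 = A·v_0 = (-4, 1, 3).
v_2 = A·v_1 = (2, -14, 18).
v_3 = A·v_2 = (-100, -38, 30).

v_3 = (-100, -38, 30)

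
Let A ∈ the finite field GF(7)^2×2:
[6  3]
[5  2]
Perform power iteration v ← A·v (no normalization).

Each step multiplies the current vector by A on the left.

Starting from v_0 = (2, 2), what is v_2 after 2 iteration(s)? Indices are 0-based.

v_0 = (2, 2).
v_1 = A·v_0 = (4, 0).
v_2 = A·v_1 = (3, 6).

v_2 = (3, 6)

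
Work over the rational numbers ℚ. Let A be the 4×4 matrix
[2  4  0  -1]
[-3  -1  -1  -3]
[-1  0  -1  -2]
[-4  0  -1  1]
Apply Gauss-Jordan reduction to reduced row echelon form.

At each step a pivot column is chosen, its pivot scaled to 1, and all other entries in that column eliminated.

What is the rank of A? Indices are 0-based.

pivot(0,0)=2: scale R0 → (1, 2, 0, -1/2)
  clear (1,0): R1 −= (-3)R0 → (0, 5, -1, -9/2)
  clear (2,0): R2 −= (-1)R0 → (0, 2, -1, -5/2)
  clear (3,0): R3 −= (-4)R0 → (0, 8, -1, -1)
pivot(1,1)=5: scale R1 → (0, 1, -1/5, -9/10)
  clear (0,1): R0 −= (2)R1 → (1, 0, 2/5, 13/10)
  clear (2,1): R2 −= (2)R1 → (0, 0, -3/5, -7/10)
  clear (3,1): R3 −= (8)R1 → (0, 0, 3/5, 31/5)
pivot(2,2)=-3/5: scale R2 → (0, 0, 1, 7/6)
  clear (0,2): R0 −= (2/5)R2 → (1, 0, 0, 5/6)
  clear (1,2): R1 −= (-1/5)R2 → (0, 1, 0, -2/3)
  clear (3,2): R3 −= (3/5)R2 → (0, 0, 0, 11/2)
pivot(3,3)=11/2: scale R3 → (0, 0, 0, 1)
  clear (0,3): R0 −= (5/6)R3 → (1, 0, 0, 0)
  clear (1,3): R1 −= (-2/3)R3 → (0, 1, 0, 0)
  clear (2,3): R2 −= (7/6)R3 → (0, 0, 1, 0)

rank = 4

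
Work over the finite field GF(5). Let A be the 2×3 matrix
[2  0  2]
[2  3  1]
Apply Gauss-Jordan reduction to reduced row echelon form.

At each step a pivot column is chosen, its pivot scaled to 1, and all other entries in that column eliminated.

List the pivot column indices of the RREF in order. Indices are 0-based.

pivot(0,0)=2: scale R0 → (1, 0, 1)
  clear (1,0): R1 −= (2)R0 → (0, 3, 4)
pivot(1,1)=3: scale R1 → (0, 1, 3)

pivot columns: 0, 1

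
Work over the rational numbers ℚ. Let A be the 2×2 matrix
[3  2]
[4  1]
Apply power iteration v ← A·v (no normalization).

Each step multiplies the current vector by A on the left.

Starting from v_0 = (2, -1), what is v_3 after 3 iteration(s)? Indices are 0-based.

v_0 = (2, -1).
v_1 = A·v_0 = (4, 7).
v_2 = A·v_1 = (26, 23).
v_3 = A·v_2 = (124, 127).

v_3 = (124, 127)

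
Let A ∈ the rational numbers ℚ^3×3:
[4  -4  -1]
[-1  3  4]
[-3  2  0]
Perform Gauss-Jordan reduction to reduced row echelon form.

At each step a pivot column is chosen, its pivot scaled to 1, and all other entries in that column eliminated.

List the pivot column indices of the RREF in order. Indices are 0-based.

pivot(0,0)=4: scale R0 → (1, -1, -1/4)
  clear (1,0): R1 −= (-1)R0 → (0, 2, 15/4)
  clear (2,0): R2 −= (-3)R0 → (0, -1, -3/4)
pivot(1,1)=2: scale R1 → (0, 1, 15/8)
  clear (0,1): R0 −= (-1)R1 → (1, 0, 13/8)
  clear (2,1): R2 −= (-1)R1 → (0, 0, 9/8)
pivot(2,2)=9/8: scale R2 → (0, 0, 1)
  clear (0,2): R0 −= (13/8)R2 → (1, 0, 0)
  clear (1,2): R1 −= (15/8)R2 → (0, 1, 0)

pivot columns: 0, 1, 2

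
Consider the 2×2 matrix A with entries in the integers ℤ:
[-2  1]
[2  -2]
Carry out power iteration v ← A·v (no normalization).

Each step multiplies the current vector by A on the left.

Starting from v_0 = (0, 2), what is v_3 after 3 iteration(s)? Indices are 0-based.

v_3 = (28, -40)

v_0 = (0, 2).
v_1 = A·v_0 = (2, -4).
v_2 = A·v_1 = (-8, 12).
v_3 = A·v_2 = (28, -40).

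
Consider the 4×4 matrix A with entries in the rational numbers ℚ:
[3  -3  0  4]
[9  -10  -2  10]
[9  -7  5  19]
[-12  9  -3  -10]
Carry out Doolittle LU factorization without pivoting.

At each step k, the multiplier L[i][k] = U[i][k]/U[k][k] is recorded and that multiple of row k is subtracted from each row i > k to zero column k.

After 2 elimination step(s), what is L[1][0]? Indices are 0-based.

L[1][0] = 3

[col 0] pivot 3
  R1 -= 3*R0 → (0, -1, -2, -2)  (L[1][0] := 3)
  R2 -= 3*R0 → (0, 2, 5, 7)  (L[2][0] := 3)
  R3 -= -4*R0 → (0, -3, -3, 6)  (L[3][0] := -4)
[col 1] pivot -1
  R2 -= -2*R1 → (0, 0, 1, 3)  (L[2][1] := -2)
  R3 -= 3*R1 → (0, 0, 3, 12)  (L[3][1] := 3)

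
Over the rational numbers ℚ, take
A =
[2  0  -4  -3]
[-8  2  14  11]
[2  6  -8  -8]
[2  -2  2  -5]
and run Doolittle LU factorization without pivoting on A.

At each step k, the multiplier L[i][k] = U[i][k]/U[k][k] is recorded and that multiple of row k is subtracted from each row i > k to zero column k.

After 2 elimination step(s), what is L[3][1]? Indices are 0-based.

L[3][1] = -1

k=0: U[0][0]=2
  eliminate (1,0): mult=-4, new row 1: (0, 2, -2, -1); set L[1][0]=-4
  eliminate (2,0): mult=1, new row 2: (0, 6, -4, -5); set L[2][0]=1
  eliminate (3,0): mult=1, new row 3: (0, -2, 6, -2); set L[3][0]=1
k=1: U[1][1]=2
  eliminate (2,1): mult=3, new row 2: (0, 0, 2, -2); set L[2][1]=3
  eliminate (3,1): mult=-1, new row 3: (0, 0, 4, -3); set L[3][1]=-1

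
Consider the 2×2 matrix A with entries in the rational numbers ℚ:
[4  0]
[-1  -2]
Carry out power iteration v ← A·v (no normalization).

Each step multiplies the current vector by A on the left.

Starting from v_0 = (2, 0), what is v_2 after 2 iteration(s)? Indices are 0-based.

v_0 = (2, 0).
v_1 = A·v_0 = (8, -2).
v_2 = A·v_1 = (32, -4).

v_2 = (32, -4)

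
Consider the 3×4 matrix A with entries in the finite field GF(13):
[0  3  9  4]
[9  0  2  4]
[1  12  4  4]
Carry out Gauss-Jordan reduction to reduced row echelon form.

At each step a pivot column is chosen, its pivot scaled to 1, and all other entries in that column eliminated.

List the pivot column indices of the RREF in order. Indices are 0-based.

pivot columns: 0, 1, 2

pivot(0,0): swap R0↔R1
pivot(0,0)=9: scale R0 → (1, 0, 6, 12)
  clear (2,0): R2 −= (1)R0 → (0, 12, 11, 5)
pivot(1,1)=3: scale R1 → (0, 1, 3, 10)
  clear (2,1): R2 −= (12)R1 → (0, 0, 1, 2)
pivot(2,2)=1: scale R2 → (0, 0, 1, 2)
  clear (0,2): R0 −= (6)R2 → (1, 0, 0, 0)
  clear (1,2): R1 −= (3)R2 → (0, 1, 0, 4)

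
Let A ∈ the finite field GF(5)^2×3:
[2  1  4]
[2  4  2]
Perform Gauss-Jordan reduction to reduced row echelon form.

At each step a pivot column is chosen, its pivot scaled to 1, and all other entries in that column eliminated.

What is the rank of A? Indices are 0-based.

step 1: normalize row 0 (÷2) = (1, 3, 2)
  row 1: subtract 2×row0 = (0, 3, 3)
step 2: normalize row 1 (÷3) = (0, 1, 1)
  row 0: subtract 3×row1 = (1, 0, 4)

rank = 2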